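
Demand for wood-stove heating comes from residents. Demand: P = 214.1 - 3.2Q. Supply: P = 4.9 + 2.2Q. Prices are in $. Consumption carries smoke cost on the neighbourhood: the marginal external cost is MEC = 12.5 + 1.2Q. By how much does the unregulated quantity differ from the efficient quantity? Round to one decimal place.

Market equilibrium (private): 4.9 + 2.2Q = 214.1 - 3.2Q → Q_m = 38.7407.
Social marginal benefit = demand − MEC = 201.6 - 4.4Q.
Set SMB = MC: 201.6 - 4.4Q = 4.9 + 2.2Q → Q* = 29.8030.
Gap = |38.7407 − 29.8030| = 8.9377.

8.9 units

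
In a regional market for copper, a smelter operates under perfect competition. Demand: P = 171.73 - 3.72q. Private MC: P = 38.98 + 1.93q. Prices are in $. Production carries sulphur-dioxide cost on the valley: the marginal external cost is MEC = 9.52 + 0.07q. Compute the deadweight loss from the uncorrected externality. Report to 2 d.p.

DWL = $10.90

Market equilibrium (private): 38.98 + 1.93q = 171.73 - 3.72q → q_m = 23.4956.
Social marginal cost = private MC + MEC = 48.50 + 2.00q.
Set SMC = demand: 48.50 + 2.00q = 171.73 - 3.72q → q* = 21.5437.
The welfare-loss triangle has base |q_m − q*| and height MEC(q_m) (the vertical gap between SMC and demand is zero at q* and MEC at q_m).
DWL = ½ × 1.9519 × 11.1647 = 10.8962.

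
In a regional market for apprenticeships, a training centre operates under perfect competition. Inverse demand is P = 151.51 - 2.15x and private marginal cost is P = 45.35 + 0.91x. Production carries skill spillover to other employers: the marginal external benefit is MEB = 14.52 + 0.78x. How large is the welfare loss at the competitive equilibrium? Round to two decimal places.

DWL = 379.15

Market equilibrium (private): 45.35 + 0.91x = 151.51 - 2.15x → x_m = 34.6928.
Social marginal cost = private MC − MEB = 30.83 + 0.13x.
Set SMC = demand: 30.83 + 0.13x = 151.51 - 2.15x → x* = 52.9298.
The welfare-loss triangle has base |x_m − x*| and height MEB(x_m) (the vertical gap between SMC and demand is zero at x* and MEB at x_m).
DWL = ½ × 18.2370 × 41.5804 = 379.1509.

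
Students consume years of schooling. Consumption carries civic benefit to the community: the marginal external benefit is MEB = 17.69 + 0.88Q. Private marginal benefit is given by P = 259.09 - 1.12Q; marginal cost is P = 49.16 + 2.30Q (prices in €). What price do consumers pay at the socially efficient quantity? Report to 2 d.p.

P = €158.72

Social marginal benefit = demand + MEB = 276.78 - 0.24Q.
Set SMB = MC: 276.78 - 0.24Q = 49.16 + 2.30Q → Q* = 89.6142.
Consumer price on the demand curve at Q*: 259.09 − 1.12×89.6142 = 158.7221.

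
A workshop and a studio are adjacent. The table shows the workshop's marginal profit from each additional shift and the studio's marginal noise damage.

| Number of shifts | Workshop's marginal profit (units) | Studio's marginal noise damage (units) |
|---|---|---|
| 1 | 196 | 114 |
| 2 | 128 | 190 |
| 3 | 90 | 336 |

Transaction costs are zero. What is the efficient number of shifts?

Bargaining reaches the level where marginal profit last exceeds marginal noise damage.
That holds through level 1 (196 ≥ 114) but not at 2 (128 < 190).

1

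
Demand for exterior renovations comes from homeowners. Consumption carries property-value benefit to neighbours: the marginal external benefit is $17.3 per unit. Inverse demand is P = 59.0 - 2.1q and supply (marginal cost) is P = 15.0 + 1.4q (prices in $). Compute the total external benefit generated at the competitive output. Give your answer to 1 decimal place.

$217.5

Market equilibrium (private): 15.0 + 1.4q = 59.0 - 2.1q → q_m = 12.5714.
Total external benefit = MEB × q_m = 17.3 × 12.5714 = 217.4852.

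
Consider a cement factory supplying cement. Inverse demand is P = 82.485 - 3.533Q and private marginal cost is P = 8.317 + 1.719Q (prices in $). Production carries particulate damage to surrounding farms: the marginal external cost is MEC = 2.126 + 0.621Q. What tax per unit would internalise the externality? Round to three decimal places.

Social marginal cost = private MC + MEC = 10.443 + 2.340Q.
Set SMC = demand: 10.443 + 2.340Q = 82.485 - 3.533Q → Q* = 12.2666.
The Pigouvian tax equals MEC at Q*: 2.126 + 0.621×12.2666 = 9.7436.

tax = $9.744 per unit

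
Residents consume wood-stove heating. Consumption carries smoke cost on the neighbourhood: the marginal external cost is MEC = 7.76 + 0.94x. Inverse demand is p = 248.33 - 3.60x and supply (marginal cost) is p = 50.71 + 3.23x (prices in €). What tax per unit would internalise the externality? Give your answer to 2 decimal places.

Social marginal benefit = demand − MEC = 240.57 - 4.54x.
Set SMB = MC: 240.57 - 4.54x = 50.71 + 3.23x → x* = 24.4350.
The Pigouvian tax equals MEC at x*: 7.76 + 0.94×24.4350 = 30.7289.

tax = €30.73 per unit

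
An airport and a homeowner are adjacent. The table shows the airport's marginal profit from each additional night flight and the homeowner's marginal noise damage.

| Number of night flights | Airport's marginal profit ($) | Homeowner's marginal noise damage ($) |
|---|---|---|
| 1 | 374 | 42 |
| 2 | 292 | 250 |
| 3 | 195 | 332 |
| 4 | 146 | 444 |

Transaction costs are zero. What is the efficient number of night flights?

Bargaining reaches the level where marginal profit last exceeds marginal noise damage.
That holds through level 2 (292 ≥ 250) but not at 3 (195 < 332).

2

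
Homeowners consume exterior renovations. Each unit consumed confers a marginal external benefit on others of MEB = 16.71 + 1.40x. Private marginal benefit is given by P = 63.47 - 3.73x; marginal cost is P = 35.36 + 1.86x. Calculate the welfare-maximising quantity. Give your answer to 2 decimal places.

Social marginal benefit = demand + MEB = 80.18 - 2.33x.
Set SMB = MC: 80.18 - 2.33x = 35.36 + 1.86x → x* = 10.6969.

x* = 10.70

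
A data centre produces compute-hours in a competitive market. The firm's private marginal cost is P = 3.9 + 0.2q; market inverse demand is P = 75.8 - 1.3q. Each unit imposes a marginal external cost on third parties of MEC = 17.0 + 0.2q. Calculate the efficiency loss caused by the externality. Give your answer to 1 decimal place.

DWL = 207.9

Market equilibrium (private): 3.9 + 0.2q = 75.8 - 1.3q → q_m = 47.9333.
Social marginal cost = private MC + MEC = 20.9 + 0.4q.
Set SMC = demand: 20.9 + 0.4q = 75.8 - 1.3q → q* = 32.2941.
The welfare-loss triangle has base |q_m − q*| and height MEC(q_m) (the vertical gap between SMC and demand is zero at q* and MEC at q_m).
DWL = ½ × 15.6392 × 26.5867 = 207.8974.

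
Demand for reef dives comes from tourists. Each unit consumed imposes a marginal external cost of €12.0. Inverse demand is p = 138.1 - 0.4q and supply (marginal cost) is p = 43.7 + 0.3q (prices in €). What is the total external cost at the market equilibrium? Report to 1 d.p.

€1618.3

Market equilibrium (private): 43.7 + 0.3q = 138.1 - 0.4q → q_m = 134.8571.
Total external cost = MEC × q_m = 12.0 × 134.8571 = 1618.2852.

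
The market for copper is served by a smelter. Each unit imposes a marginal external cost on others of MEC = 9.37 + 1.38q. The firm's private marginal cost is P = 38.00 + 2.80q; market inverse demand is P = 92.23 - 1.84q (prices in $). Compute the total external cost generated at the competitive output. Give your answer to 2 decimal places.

Market equilibrium (private): 38.00 + 2.80q = 92.23 - 1.84q → q_m = 11.6875.
Total external cost = ∫₀^{q_m} (9.37 + 1.38q) dq = 9.37×11.6875 + ½×1.38×11.6875² = 203.7643.

$203.76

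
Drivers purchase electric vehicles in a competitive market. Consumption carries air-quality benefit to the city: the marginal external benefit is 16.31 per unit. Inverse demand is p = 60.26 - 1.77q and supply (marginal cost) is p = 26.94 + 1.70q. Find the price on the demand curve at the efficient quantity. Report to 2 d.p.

P = 34.94

Social marginal benefit = demand + MEB = 76.57 - 1.77q.
Set SMB = MC: 76.57 - 1.77q = 26.94 + 1.70q → q* = 14.3026.
Consumer price on the demand curve at q*: 60.26 − 1.77×14.3026 = 34.9444.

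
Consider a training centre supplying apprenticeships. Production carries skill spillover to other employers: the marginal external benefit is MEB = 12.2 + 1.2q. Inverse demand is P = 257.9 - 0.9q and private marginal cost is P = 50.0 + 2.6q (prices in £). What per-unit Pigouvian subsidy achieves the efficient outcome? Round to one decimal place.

Social marginal cost = private MC − MEB = 37.8 + 1.4q.
Set SMC = demand: 37.8 + 1.4q = 257.9 - 0.9q → q* = 95.6957.
The Pigouvian subsidy equals MEB at q*: 12.2 + 1.2×95.6957 = 127.0348.

subsidy = £127.0 per unit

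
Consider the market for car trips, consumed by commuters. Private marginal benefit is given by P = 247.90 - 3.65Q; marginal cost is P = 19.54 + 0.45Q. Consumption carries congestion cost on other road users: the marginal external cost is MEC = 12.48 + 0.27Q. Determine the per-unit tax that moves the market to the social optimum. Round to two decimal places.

Social marginal benefit = demand − MEC = 235.42 - 3.92Q.
Set SMB = MC: 235.42 - 3.92Q = 19.54 + 0.45Q → Q* = 49.4005.
The Pigouvian tax equals MEC at Q*: 12.48 + 0.27×49.4005 = 25.8181.

tax = 25.82 per unit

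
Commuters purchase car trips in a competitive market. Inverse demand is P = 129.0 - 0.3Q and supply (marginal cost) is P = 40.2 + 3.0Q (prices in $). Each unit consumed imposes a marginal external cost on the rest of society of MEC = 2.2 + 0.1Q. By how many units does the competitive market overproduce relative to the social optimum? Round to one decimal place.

1.4 units

Market equilibrium (private): 40.2 + 3.0Q = 129.0 - 0.3Q → Q_m = 26.9091.
Social marginal benefit = demand − MEC = 126.8 - 0.4Q.
Set SMB = MC: 126.8 - 0.4Q = 40.2 + 3.0Q → Q* = 25.4706.
Gap = |26.9091 − 25.4706| = 1.4385.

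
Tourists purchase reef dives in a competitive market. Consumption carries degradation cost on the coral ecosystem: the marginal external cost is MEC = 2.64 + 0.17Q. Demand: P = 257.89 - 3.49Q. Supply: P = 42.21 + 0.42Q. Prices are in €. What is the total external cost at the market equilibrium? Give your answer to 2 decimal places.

Market equilibrium (private): 42.21 + 0.42Q = 257.89 - 3.49Q → Q_m = 55.1611.
Total external cost = ∫₀^{Q_m} (2.64 + 0.17Q) dQ = 2.64×55.1611 + ½×0.17×55.1611² = 404.2588.

€404.26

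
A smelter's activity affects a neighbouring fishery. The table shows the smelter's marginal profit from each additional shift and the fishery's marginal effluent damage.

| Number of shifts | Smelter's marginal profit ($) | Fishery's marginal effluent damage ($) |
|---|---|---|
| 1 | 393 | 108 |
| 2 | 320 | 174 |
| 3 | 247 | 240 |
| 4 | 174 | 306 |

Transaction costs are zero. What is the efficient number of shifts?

3

Bargaining reaches the level where marginal profit last exceeds marginal effluent damage.
That holds through level 3 (247 ≥ 240) but not at 4 (174 < 306).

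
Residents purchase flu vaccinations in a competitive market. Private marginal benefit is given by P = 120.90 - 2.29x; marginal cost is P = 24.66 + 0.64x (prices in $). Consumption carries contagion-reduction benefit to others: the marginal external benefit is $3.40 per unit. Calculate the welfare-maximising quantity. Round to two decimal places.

x* = 34.01

Social marginal benefit = demand + MEB = 124.30 - 2.29x.
Set SMB = MC: 124.30 - 2.29x = 24.66 + 0.64x → x* = 34.0068.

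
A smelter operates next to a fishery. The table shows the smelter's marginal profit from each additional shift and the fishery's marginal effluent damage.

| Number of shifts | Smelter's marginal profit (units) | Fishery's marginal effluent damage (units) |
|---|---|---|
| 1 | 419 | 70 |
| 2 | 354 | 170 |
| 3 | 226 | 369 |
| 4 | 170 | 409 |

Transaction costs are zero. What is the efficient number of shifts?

Bargaining reaches the level where marginal profit last exceeds marginal effluent damage.
That holds through level 2 (354 ≥ 170) but not at 3 (226 < 369).

2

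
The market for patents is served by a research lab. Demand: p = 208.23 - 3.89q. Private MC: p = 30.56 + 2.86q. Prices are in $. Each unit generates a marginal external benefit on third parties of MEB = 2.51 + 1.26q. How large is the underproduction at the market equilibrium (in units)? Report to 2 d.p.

Market equilibrium (private): 30.56 + 2.86q = 208.23 - 3.89q → q_m = 26.3215.
Social marginal cost = private MC − MEB = 28.05 + 1.60q.
Set SMC = demand: 28.05 + 1.60q = 208.23 - 3.89q → q* = 32.8197.
Gap = |26.3215 − 32.8197| = 6.4982.

6.50 units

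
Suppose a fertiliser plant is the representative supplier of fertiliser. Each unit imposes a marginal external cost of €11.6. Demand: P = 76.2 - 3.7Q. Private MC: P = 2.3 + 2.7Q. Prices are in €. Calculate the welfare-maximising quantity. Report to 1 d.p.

Social marginal cost = private MC + MEC = 13.9 + 2.7Q.
Set SMC = demand: 13.9 + 2.7Q = 76.2 - 3.7Q → Q* = 9.7344.

Q* = 9.7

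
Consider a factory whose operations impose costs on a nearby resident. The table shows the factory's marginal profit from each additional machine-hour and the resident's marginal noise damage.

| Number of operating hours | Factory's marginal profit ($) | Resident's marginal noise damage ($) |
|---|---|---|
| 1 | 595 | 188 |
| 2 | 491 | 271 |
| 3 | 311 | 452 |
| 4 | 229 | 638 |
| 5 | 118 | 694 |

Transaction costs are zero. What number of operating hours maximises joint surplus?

Bargaining reaches the level where marginal profit last exceeds marginal noise damage.
That holds through level 2 (491 ≥ 271) but not at 3 (311 < 452).

2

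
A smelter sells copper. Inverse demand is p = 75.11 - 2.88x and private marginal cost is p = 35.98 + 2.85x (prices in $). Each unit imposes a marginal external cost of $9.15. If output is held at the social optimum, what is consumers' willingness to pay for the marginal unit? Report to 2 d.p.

Social marginal cost = private MC + MEC = 45.13 + 2.85x.
Set SMC = demand: 45.13 + 2.85x = 75.11 - 2.88x → x* = 5.2321.
Consumer price on the demand curve at x*: 75.11 − 2.88×5.2321 = 60.0416.

P = $60.04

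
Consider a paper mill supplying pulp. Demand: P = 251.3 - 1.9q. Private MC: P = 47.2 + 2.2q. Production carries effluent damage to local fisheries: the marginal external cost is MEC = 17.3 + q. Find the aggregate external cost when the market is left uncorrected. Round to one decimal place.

2100.3

Market equilibrium (private): 47.2 + 2.2q = 251.3 - 1.9q → q_m = 49.7805.
Total external cost = ∫₀^{q_m} (17.3 + 1.0q) dq = 17.3×49.7805 + ½×1.0×49.7805² = 2100.2517.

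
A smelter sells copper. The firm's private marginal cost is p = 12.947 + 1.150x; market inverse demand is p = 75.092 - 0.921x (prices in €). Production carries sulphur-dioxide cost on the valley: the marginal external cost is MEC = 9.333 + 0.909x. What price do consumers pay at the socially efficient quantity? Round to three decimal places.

P = €58.770

Social marginal cost = private MC + MEC = 22.280 + 2.059x.
Set SMC = demand: 22.280 + 2.059x = 75.092 - 0.921x → x* = 17.7221.
Consumer price on the demand curve at x*: 75.092 − 0.921×17.7221 = 58.7699.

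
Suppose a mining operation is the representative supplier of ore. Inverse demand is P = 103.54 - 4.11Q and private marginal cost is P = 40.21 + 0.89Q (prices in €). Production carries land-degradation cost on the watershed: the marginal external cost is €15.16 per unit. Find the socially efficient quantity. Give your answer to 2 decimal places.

Q* = 9.63

Social marginal cost = private MC + MEC = 55.37 + 0.89Q.
Set SMC = demand: 55.37 + 0.89Q = 103.54 - 4.11Q → Q* = 9.6340.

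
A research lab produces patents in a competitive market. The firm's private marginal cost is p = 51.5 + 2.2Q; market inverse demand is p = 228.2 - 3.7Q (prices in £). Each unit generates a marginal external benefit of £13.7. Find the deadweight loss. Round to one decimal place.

Market equilibrium (private): 51.5 + 2.2Q = 228.2 - 3.7Q → Q_m = 29.9492.
Social marginal cost = private MC − MEB = 37.8 + 2.2Q.
Set SMC = demand: 37.8 + 2.2Q = 228.2 - 3.7Q → Q* = 32.2712.
The welfare-loss triangle has base |Q_m − Q*| and height MEB(Q_m) (the vertical gap between SMC and demand is zero at Q* and MEB at Q_m).
DWL = ½ × 2.3220 × 13.7000 = 15.9057.

DWL = £15.9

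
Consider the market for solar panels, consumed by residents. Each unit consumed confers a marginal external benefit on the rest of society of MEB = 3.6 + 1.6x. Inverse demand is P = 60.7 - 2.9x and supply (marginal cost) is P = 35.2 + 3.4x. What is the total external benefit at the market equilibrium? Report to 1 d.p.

Market equilibrium (private): 35.2 + 3.4x = 60.7 - 2.9x → x_m = 4.0476.
Total external benefit = ∫₀^{x_m} (3.6 + 1.6x) dx = 3.6×4.0476 + ½×1.6×4.0476² = 27.6778.

27.7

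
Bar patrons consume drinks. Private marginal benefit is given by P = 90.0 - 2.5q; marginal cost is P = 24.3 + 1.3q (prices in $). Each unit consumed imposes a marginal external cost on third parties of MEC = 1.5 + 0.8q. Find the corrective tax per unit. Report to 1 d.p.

tax = $12.7 per unit

Social marginal benefit = demand − MEC = 88.5 - 3.3q.
Set SMB = MC: 88.5 - 3.3q = 24.3 + 1.3q → q* = 13.9565.
The Pigouvian tax equals MEC at q*: 1.5 + 0.8×13.9565 = 12.6652.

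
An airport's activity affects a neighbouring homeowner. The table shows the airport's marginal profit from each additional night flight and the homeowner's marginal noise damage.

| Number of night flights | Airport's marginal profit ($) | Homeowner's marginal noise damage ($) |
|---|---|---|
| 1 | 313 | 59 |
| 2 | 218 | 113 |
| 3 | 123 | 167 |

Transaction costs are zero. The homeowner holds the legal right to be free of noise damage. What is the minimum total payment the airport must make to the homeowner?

Efficient level: marginal profit ≥ marginal noise damage through level 2, so k* = 2.
With the homeowner holding the right, the airport must at least compensate total damage at k*: 59 + 113 = 172.

$172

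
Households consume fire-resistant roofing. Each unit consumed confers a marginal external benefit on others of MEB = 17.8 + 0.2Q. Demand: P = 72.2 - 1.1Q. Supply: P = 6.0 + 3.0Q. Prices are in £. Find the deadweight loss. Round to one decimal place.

Market equilibrium (private): 6.0 + 3.0Q = 72.2 - 1.1Q → Q_m = 16.1463.
Social marginal benefit = demand + MEB = 90.0 - 0.9Q.
Set SMB = MC: 90.0 - 0.9Q = 6.0 + 3.0Q → Q* = 21.5385.
The loss is the area between SMB and MC from Q* to Q_m; with linear curves that's a triangle of height MEB(Q_m).
DWL = ½ × 5.3922 × 21.0293 = 56.6971.

DWL = £56.7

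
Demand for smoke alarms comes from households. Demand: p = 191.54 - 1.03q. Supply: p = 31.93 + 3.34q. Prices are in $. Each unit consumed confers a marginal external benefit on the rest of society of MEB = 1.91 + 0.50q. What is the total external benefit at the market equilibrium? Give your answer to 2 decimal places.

Market equilibrium (private): 31.93 + 3.34q = 191.54 - 1.03q → q_m = 36.5240.
Total external benefit = ∫₀^{q_m} (1.91 + 0.50q) dq = 1.91×36.5240 + ½×0.50×36.5240² = 403.2615.

$403.26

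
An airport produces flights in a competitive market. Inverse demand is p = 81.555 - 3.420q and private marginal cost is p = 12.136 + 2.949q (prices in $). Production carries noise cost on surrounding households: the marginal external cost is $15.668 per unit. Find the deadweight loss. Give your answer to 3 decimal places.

DWL = $19.272

Market equilibrium (private): 12.136 + 2.949q = 81.555 - 3.420q → q_m = 10.8995.
Social marginal cost = private MC + MEC = 27.804 + 2.949q.
Set SMC = demand: 27.804 + 2.949q = 81.555 - 3.420q → q* = 8.4395.
Height of the DWL triangle at q_m is SMC(q_m) − demand(q_m) = MEC(q_m) = 15.6680.
DWL = ½ × 2.4600 × 15.6680 = 19.2716.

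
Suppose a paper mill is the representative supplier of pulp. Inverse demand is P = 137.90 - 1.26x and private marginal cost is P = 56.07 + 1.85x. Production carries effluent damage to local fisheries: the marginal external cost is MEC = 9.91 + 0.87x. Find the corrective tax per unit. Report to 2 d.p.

tax = 25.63 per unit

Social marginal cost = private MC + MEC = 65.98 + 2.72x.
Set SMC = demand: 65.98 + 2.72x = 137.90 - 1.26x → x* = 18.0704.
The Pigouvian tax equals MEC at x*: 9.91 + 0.87×18.0704 = 25.6312.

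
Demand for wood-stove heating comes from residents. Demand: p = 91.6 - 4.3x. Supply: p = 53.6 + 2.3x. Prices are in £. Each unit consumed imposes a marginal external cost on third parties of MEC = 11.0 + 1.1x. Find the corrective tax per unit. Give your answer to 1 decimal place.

Social marginal benefit = demand − MEC = 80.6 - 5.4x.
Set SMB = MC: 80.6 - 5.4x = 53.6 + 2.3x → x* = 3.5065.
The Pigouvian tax equals MEC at x*: 11.0 + 1.1×3.5065 = 14.8572.

tax = £14.9 per unit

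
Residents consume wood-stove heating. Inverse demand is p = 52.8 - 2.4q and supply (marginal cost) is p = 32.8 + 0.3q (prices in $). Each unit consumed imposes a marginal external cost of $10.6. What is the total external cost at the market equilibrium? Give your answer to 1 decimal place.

Market equilibrium (private): 32.8 + 0.3q = 52.8 - 2.4q → q_m = 7.4074.
Total external cost = MEC × q_m = 10.6 × 7.4074 = 78.5184.

$78.5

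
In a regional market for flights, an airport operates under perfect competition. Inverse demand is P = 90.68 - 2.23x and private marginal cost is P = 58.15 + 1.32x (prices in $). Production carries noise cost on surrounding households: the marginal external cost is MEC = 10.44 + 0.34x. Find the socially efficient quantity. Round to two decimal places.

x* = 5.68

Social marginal cost = private MC + MEC = 68.59 + 1.66x.
Set SMC = demand: 68.59 + 1.66x = 90.68 - 2.23x → x* = 5.6787.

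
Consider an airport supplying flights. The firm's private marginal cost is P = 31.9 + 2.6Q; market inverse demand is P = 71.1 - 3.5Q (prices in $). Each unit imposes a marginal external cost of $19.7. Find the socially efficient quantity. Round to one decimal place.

Social marginal cost = private MC + MEC = 51.6 + 2.6Q.
Set SMC = demand: 51.6 + 2.6Q = 71.1 - 3.5Q → Q* = 3.1967.

Q* = 3.2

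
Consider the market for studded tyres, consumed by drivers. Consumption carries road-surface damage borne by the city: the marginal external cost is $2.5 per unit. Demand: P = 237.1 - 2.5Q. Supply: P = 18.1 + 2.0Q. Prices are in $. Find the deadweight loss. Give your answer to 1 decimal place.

Market equilibrium (private): 18.1 + 2.0Q = 237.1 - 2.5Q → Q_m = 48.6667.
Social marginal benefit = demand − MEC = 234.6 - 2.5Q.
Set SMB = MC: 234.6 - 2.5Q = 18.1 + 2.0Q → Q* = 48.1111.
The welfare-loss triangle has base |Q_m − Q*| and height MEC(Q_m) (the vertical gap between SMB and MC is zero at Q* and MEC at Q_m).
DWL = ½ × 0.5556 × 2.5000 = 0.6945.

DWL = $0.7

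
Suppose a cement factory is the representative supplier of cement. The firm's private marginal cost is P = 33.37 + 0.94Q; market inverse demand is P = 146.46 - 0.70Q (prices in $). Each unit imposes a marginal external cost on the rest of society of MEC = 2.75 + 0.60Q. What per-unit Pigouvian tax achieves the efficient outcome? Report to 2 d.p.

tax = $32.31 per unit

Social marginal cost = private MC + MEC = 36.12 + 1.54Q.
Set SMC = demand: 36.12 + 1.54Q = 146.46 - 0.70Q → Q* = 49.2589.
The Pigouvian tax equals MEC at Q*: 2.75 + 0.60×49.2589 = 32.3053.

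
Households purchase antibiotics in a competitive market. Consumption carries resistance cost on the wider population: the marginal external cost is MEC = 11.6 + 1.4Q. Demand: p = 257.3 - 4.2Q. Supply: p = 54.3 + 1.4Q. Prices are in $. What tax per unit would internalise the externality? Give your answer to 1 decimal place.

Social marginal benefit = demand − MEC = 245.7 - 5.6Q.
Set SMB = MC: 245.7 - 5.6Q = 54.3 + 1.4Q → Q* = 27.3429.
The Pigouvian tax equals MEC at Q*: 11.6 + 1.4×27.3429 = 49.8801.

tax = $49.9 per unit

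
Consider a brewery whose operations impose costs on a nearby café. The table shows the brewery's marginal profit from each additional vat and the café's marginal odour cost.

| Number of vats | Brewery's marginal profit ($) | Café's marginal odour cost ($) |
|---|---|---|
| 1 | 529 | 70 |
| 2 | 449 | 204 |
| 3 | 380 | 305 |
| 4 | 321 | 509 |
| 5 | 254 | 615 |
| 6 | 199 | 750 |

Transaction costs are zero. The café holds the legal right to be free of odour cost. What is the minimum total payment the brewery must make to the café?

$579

Efficient level: marginal profit ≥ marginal odour cost through level 3, so k* = 3.
With the café holding the right, the brewery must at least compensate total damage at k*: 70 + 204 + 305 = 579.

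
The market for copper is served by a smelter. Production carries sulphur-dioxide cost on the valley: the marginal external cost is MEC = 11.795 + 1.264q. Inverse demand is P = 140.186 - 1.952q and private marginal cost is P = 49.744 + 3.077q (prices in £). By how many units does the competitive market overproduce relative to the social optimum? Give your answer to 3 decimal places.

Market equilibrium (private): 49.744 + 3.077q = 140.186 - 1.952q → q_m = 17.9841.
Social marginal cost = private MC + MEC = 61.539 + 4.341q.
Set SMC = demand: 61.539 + 4.341q = 140.186 - 1.952q → q* = 12.4975.
Gap = |17.9841 − 12.4975| = 5.4866.

5.487 units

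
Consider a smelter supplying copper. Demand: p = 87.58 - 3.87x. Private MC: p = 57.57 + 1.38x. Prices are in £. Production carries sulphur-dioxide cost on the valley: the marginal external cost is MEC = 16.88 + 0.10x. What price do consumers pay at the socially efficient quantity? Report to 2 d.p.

P = £78.08

Social marginal cost = private MC + MEC = 74.45 + 1.48x.
Set SMC = demand: 74.45 + 1.48x = 87.58 - 3.87x → x* = 2.4542.
Consumer price on the demand curve at x*: 87.58 − 3.87×2.4542 = 78.0822.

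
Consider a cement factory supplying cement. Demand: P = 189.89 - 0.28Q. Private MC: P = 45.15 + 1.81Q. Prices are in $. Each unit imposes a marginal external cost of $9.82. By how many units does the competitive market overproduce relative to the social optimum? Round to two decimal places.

Market equilibrium (private): 45.15 + 1.81Q = 189.89 - 0.28Q → Q_m = 69.2536.
Social marginal cost = private MC + MEC = 54.97 + 1.81Q.
Set SMC = demand: 54.97 + 1.81Q = 189.89 - 0.28Q → Q* = 64.5550.
Gap = |69.2536 − 64.5550| = 4.6986.

4.70 units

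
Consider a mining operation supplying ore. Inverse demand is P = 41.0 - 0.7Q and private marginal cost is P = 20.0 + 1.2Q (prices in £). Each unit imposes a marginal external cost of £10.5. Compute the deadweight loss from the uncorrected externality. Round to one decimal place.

DWL = £29.0

Market equilibrium (private): 20.0 + 1.2Q = 41.0 - 0.7Q → Q_m = 11.0526.
Social marginal cost = private MC + MEC = 30.5 + 1.2Q.
Set SMC = demand: 30.5 + 1.2Q = 41.0 - 0.7Q → Q* = 5.5263.
The loss is the area between SMC and demand from Q* to Q_m; with linear curves that's a triangle of height MEC(Q_m).
DWL = ½ × 5.5263 × 10.5000 = 29.0131.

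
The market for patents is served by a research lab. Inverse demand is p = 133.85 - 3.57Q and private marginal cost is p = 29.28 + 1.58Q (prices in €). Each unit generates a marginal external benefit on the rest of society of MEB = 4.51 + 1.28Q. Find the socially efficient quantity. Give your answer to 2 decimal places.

Social marginal cost = private MC − MEB = 24.77 + 0.30Q.
Set SMC = demand: 24.77 + 0.30Q = 133.85 - 3.57Q → Q* = 28.1860.

Q* = 28.19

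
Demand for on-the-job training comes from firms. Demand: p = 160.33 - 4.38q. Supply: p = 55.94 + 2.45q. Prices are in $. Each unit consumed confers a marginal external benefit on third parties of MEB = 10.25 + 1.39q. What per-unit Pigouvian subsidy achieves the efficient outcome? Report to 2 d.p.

Social marginal benefit = demand + MEB = 170.58 - 2.99q.
Set SMB = MC: 170.58 - 2.99q = 55.94 + 2.45q → q* = 21.0735.
The Pigouvian subsidy equals MEB at q*: 10.25 + 1.39×21.0735 = 39.5422.

subsidy = $39.54 per unit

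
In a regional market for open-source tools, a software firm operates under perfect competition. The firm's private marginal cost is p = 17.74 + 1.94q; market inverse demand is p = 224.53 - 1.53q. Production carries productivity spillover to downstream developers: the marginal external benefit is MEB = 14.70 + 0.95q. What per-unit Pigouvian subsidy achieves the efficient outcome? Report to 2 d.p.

Social marginal cost = private MC − MEB = 3.04 + 0.99q.
Set SMC = demand: 3.04 + 0.99q = 224.53 - 1.53q → q* = 87.8929.
The Pigouvian subsidy equals MEB at q*: 14.70 + 0.95×87.8929 = 98.1983.

subsidy = 98.20 per unit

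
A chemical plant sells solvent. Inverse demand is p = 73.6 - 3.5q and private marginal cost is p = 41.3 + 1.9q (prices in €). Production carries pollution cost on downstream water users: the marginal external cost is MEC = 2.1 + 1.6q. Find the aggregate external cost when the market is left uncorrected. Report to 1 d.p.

Market equilibrium (private): 41.3 + 1.9q = 73.6 - 3.5q → q_m = 5.9815.
Total external cost = ∫₀^{q_m} (2.1 + 1.6q) dq = 2.1×5.9815 + ½×1.6×5.9815² = 41.1838.

€41.2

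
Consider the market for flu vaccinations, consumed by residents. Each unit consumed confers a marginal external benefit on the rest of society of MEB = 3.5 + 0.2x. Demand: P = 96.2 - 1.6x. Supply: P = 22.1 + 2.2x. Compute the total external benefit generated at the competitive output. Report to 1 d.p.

106.3

Market equilibrium (private): 22.1 + 2.2x = 96.2 - 1.6x → x_m = 19.5000.
Total external benefit = ∫₀^{x_m} (3.5 + 0.2x) dx = 3.5×19.5000 + ½×0.2×19.5000² = 106.2750.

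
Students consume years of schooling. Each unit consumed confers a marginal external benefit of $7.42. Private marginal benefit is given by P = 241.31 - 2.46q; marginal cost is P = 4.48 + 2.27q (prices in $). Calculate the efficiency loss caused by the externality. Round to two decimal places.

DWL = $5.82

Market equilibrium (private): 4.48 + 2.27q = 241.31 - 2.46q → q_m = 50.0698.
Social marginal benefit = demand + MEB = 248.73 - 2.46q.
Set SMB = MC: 248.73 - 2.46q = 4.48 + 2.27q → q* = 51.6385.
Between q* and q_m the wedge SMB − MC runs linearly from 0 to MEB(q_m), so the loss is a triangle.
DWL = ½ × 1.5687 × 7.4200 = 5.8199.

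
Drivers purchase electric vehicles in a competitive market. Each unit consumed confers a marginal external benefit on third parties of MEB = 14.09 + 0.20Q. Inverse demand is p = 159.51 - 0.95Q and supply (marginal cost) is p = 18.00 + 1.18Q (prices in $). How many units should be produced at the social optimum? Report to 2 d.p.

Social marginal benefit = demand + MEB = 173.60 - 0.75Q.
Set SMB = MC: 173.60 - 0.75Q = 18.00 + 1.18Q → Q* = 80.6218.

Q* = 80.62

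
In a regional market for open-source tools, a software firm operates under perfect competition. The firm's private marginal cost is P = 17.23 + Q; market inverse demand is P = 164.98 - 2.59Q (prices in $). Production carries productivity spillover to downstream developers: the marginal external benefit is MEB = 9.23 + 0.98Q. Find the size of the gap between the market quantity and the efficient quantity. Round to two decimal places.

Market equilibrium (private): 17.23 + Q = 164.98 - 2.59Q → Q_m = 41.1560.
Social marginal cost = private MC − MEB = 8.00 + 0.02Q.
Set SMC = demand: 8.00 + 0.02Q = 164.98 - 2.59Q → Q* = 60.1456.
Gap = |41.1560 − 60.1456| = 18.9896.

18.99 units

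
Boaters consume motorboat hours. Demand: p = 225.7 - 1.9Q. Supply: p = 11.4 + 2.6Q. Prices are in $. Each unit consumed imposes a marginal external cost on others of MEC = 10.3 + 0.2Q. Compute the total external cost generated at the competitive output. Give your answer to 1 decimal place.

Market equilibrium (private): 11.4 + 2.6Q = 225.7 - 1.9Q → Q_m = 47.6222.
Total external cost = ∫₀^{Q_m} (10.3 + 0.2Q) dQ = 10.3×47.6222 + ½×0.2×47.6222² = 717.2961.

$717.3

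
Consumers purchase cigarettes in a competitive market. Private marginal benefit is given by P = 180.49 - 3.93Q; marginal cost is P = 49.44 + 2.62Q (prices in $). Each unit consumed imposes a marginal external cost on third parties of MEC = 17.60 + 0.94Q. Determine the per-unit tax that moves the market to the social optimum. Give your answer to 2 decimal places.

Social marginal benefit = demand − MEC = 162.89 - 4.87Q.
Set SMB = MC: 162.89 - 4.87Q = 49.44 + 2.62Q → Q* = 15.1469.
The Pigouvian tax equals MEC at Q*: 17.60 + 0.94×15.1469 = 31.8381.

tax = $31.84 per unit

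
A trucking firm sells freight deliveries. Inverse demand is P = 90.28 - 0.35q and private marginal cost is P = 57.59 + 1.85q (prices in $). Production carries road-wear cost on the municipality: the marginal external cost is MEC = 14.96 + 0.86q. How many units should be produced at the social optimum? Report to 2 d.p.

q* = 5.79

Social marginal cost = private MC + MEC = 72.55 + 2.71q.
Set SMC = demand: 72.55 + 2.71q = 90.28 - 0.35q → q* = 5.7941.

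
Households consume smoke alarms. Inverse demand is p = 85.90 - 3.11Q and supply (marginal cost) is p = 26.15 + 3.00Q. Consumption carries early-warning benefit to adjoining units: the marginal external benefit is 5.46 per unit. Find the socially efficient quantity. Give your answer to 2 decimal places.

Social marginal benefit = demand + MEB = 91.36 - 3.11Q.
Set SMB = MC: 91.36 - 3.11Q = 26.15 + 3.00Q → Q* = 10.6727.

Q* = 10.67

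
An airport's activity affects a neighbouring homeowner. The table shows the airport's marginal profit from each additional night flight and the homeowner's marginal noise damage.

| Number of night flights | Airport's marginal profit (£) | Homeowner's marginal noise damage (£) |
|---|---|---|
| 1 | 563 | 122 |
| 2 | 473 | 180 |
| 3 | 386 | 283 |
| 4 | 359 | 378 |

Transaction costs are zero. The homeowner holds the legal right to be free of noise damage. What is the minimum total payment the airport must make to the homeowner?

£585

Efficient level: marginal profit ≥ marginal noise damage through level 3, so k* = 3.
With the homeowner holding the right, the airport must at least compensate total damage at k*: 122 + 180 + 283 = 585.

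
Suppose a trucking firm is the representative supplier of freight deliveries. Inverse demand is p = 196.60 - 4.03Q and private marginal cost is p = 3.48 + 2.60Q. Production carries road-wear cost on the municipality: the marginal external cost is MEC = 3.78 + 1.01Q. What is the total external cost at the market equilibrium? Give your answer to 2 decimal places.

538.57

Market equilibrium (private): 3.48 + 2.60Q = 196.60 - 4.03Q → Q_m = 29.1282.
Total external cost = ∫₀^{Q_m} (3.78 + 1.01Q) dQ = 3.78×29.1282 + ½×1.01×29.1282² = 538.5729.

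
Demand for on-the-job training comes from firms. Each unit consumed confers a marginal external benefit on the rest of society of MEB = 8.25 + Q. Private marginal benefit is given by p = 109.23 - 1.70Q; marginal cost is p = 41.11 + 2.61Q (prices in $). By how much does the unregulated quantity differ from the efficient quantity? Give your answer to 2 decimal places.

7.27 units

Market equilibrium (private): 41.11 + 2.61Q = 109.23 - 1.70Q → Q_m = 15.8051.
Social marginal benefit = demand + MEB = 117.48 - 0.70Q.
Set SMB = MC: 117.48 - 0.70Q = 41.11 + 2.61Q → Q* = 23.0725.
Gap = |15.8051 − 23.0725| = 7.2674.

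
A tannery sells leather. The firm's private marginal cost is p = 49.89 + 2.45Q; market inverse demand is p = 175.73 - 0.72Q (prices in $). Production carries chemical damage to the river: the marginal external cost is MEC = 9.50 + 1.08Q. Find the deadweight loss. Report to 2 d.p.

Market equilibrium (private): 49.89 + 2.45Q = 175.73 - 0.72Q → Q_m = 39.6972.
Social marginal cost = private MC + MEC = 59.39 + 3.53Q.
Set SMC = demand: 59.39 + 3.53Q = 175.73 - 0.72Q → Q* = 27.3741.
The welfare-loss triangle has base |Q_m − Q*| and height MEC(Q_m) (the vertical gap between SMC and demand is zero at Q* and MEC at Q_m).
DWL = ½ × 12.3231 × 52.3729 = 322.6982.

DWL = $322.70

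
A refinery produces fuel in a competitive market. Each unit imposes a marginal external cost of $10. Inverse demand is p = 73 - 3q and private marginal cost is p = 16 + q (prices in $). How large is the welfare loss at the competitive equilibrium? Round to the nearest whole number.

DWL = $13

Market equilibrium (private): 16 + q = 73 - 3q → q_m = 14.2500.
Social marginal cost = private MC + MEC = 26 + q.
Set SMC = demand: 26 + q = 73 - 3q → q* = 11.7500.
Height of the DWL triangle at q_m is SMC(q_m) − demand(q_m) = MEC(q_m) = 10.0000.
DWL = ½ × 2.5000 × 10.0000 = 12.5000.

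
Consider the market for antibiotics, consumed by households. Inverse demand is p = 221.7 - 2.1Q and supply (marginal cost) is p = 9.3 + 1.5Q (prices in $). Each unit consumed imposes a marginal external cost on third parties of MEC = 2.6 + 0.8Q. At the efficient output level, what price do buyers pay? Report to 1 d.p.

P = $121.6

Social marginal benefit = demand − MEC = 219.1 - 2.9Q.
Set SMB = MC: 219.1 - 2.9Q = 9.3 + 1.5Q → Q* = 47.6818.
Consumer price on the demand curve at Q*: 221.7 − 2.1×47.6818 = 121.5682.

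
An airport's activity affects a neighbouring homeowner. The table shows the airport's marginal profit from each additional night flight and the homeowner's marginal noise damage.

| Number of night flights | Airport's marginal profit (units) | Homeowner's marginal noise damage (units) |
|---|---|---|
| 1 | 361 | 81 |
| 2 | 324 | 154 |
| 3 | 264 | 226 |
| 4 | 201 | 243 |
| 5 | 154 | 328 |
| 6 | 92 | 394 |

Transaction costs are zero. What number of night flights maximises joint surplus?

3

Bargaining reaches the level where marginal profit last exceeds marginal noise damage.
That holds through level 3 (264 ≥ 226) but not at 4 (201 < 243).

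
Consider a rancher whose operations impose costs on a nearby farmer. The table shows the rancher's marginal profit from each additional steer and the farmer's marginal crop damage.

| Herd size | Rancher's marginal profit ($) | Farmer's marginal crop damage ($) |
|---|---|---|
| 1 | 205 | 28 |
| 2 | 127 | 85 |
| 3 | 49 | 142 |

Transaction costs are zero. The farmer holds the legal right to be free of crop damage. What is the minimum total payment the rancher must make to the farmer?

$113

Efficient level: marginal profit ≥ marginal crop damage through level 2, so k* = 2.
With the farmer holding the right, the rancher must at least compensate total damage at k*: 28 + 85 = 113.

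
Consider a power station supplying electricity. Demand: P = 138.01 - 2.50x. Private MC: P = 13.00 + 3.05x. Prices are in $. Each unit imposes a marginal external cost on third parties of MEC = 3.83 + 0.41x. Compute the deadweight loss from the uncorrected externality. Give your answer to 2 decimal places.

DWL = $14.32

Market equilibrium (private): 13.00 + 3.05x = 138.01 - 2.50x → x_m = 22.5243.
Social marginal cost = private MC + MEC = 16.83 + 3.46x.
Set SMC = demand: 16.83 + 3.46x = 138.01 - 2.50x → x* = 20.3322.
Between x* and x_m the wedge SMC − demand runs linearly from 0 to MEC(x_m), so the loss is a triangle.
DWL = ½ × 2.1921 × 13.0650 = 14.3199.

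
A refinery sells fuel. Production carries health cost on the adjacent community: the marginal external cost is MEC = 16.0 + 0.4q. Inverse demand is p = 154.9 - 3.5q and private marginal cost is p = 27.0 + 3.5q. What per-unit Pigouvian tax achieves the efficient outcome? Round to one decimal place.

tax = 22.0 per unit

Social marginal cost = private MC + MEC = 43.0 + 3.9q.
Set SMC = demand: 43.0 + 3.9q = 154.9 - 3.5q → q* = 15.1216.
The Pigouvian tax equals MEC at q*: 16.0 + 0.4×15.1216 = 22.0486.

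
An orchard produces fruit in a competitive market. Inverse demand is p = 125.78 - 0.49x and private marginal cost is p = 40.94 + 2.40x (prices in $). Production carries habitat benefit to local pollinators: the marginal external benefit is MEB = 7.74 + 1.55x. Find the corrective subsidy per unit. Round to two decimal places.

Social marginal cost = private MC − MEB = 33.20 + 0.85x.
Set SMC = demand: 33.20 + 0.85x = 125.78 - 0.49x → x* = 69.0896.
The Pigouvian subsidy equals MEB at x*: 7.74 + 1.55×69.0896 = 114.8289.

subsidy = $114.83 per unit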